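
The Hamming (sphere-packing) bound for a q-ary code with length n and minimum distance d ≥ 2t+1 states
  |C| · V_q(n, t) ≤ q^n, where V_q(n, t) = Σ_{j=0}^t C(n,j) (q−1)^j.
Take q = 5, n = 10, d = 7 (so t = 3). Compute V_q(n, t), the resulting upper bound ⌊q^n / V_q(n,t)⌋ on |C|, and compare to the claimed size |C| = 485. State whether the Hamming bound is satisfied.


V_q(n, t) = 8441, q^n = 9765625, Hamming bound = 1156, |C| = 485 ≤ bound (satisfied).

Step 1: Compute V_q(n, t) = Σ_{j=0}^3 C(n, j) (q−1)^j.
  j = 0: C(10,0)·(4)^0 = 1·1 = 1.
  j = 1: C(10,1)·(4)^1 = 10·4 = 40.
  j = 2: C(10,2)·(4)^2 = 45·16 = 720.
  j = 3: C(10,3)·(4)^3 = 120·64 = 7680.
  V_q(n, t) = 1 + 40 + 720 + 7680 = 8441.
Step 2: q^n = 5^10 = 9765625.
Step 3: Hamming bound ⌊q^n / V_q(n,t)⌋ = ⌊9765625/8441⌋ = 1156.
Step 4: Compare |C| = 485 to 1156: satisfied.
The claimed |C| lies below the Hamming bound.


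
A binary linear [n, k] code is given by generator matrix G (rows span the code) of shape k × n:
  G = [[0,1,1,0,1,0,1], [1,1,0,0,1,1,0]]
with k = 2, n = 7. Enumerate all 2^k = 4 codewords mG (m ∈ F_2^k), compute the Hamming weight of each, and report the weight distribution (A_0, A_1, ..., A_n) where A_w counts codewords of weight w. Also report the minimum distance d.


Weight distribution: A_0 = 1, A_4 = 3. Minimum distance d = 4.

Enumerate all 2^2 = 4 messages m ∈ F_2^2.
For each, compute codeword c = mG in F_2^7, then tally its weight.
  m = 00 → c = 0000000, weight = 0.
  m = 10 → c = 0110101, weight = 4.
  m = 01 → c = 1100110, weight = 4.
  m = 11 → c = 1010011, weight = 4.
Tally weights:
  weight 0: 1 codewords.
  weight 4: 3 codewords.
Minimum distance d = smallest w > 0 with A_w > 0 = 4.
Sanity: Σ A_w = 4 = 2^2 = 4 ✓.


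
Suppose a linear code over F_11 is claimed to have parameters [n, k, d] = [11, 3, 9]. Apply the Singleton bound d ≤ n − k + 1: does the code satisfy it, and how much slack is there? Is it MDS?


Singleton RHS = n − k + 1 = 9, slack = 0, bound satisfied, MDS.

Singleton bound: d ≤ n − k + 1.
Here n = 11, k = 3, so n − k + 1 = 9.
Given d = 9, check d ≤ 9: YES.
Slack = (n − k + 1) − d = 0.
The code is MDS (slack = 0).
Description: the claimed parameters are [11, 3, 9]_11; such a code would be MDS (meets Singleton bound).


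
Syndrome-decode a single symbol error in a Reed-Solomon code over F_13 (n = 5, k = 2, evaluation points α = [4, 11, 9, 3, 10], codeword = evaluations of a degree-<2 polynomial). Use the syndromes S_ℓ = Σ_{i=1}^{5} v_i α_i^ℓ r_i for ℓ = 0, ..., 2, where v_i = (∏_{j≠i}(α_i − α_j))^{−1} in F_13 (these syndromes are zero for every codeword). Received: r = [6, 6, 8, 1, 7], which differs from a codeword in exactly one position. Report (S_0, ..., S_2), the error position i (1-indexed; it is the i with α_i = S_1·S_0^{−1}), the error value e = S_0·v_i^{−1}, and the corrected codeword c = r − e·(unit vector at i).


S = (10, 1, 4), error at position 1, error magnitude e = 6, c = [0, 6, 8, 1, 7].

Step 1: column multipliers v_i = (∏_{j≠i}(α_i − α_j))^{−1} mod 13.
  i = 1 (α = 4): (4−11)(4−9)(4−3)(4−10) = (−7)·(−5)·1·(−6) = −210 ≡ 11, so v_1 = 11^{−1} = 6 (mod 13).
  i = 2 (α = 11): (11−4)(11−9)(11−3)(11−10) = 7·2·8·1 = 112 ≡ 8, so v_2 = 8^{−1} = 5 (mod 13).
  i = 3 (α = 9): (9−4)(9−11)(9−3)(9−10) = 5·(−2)·6·(−1) = 60 ≡ 8, so v_3 = 8^{−1} = 5 (mod 13).
  i = 4 (α = 3): (3−4)(3−11)(3−9)(3−10) = (−1)·(−8)·(−6)·(−7) = 336 ≡ 11, so v_4 = 11^{−1} = 6 (mod 13).
  i = 5 (α = 10): (10−4)(10−11)(10−9)(10−3) = 6·(−1)·1·7 = −42 ≡ 10, so v_5 = 10^{−1} = 4 (mod 13).
  v = [6, 5, 5, 6, 4].
Step 2: syndromes of r = [6, 6, 8, 1, 7] (all sums mod 13).
  S_0 = Σ v_i r_i = 6·6 + 5·6 + 5·8 + 6·1 + 4·7 = 140 ≡ 10.
  S_1 = Σ v_i α_i r_i = 6·4·6 + 5·11·6 + 5·9·8 + 6·3·1 + 4·10·7 = 1132 ≡ 1.
  α_i^2 mod 13 = [3, 4, 3, 9, 9].
  S_2 = Σ v_i α_i^2 r_i = 6·3·6 + 5·4·6 + 5·3·8 + 6·9·1 + 4·9·7 = 654 ≡ 4.
  S = (10, 1, 4) ≠ 0, so r is not a codeword (an error is present).
Step 3: locate the error. For a single error e at position i, S_ℓ = v_i·e·α_i^ℓ, so α_err = S_1/S_0.
  S_0^{−1} = 10^{−1} = 4 (mod 13), so α_err = 1·4 = 4 ≡ 4 = α_1. Error position i = 1.
  Consistency check: S_2/S_1 = 4·1 = 4 ≡ 4 = α_err ✓ (single-error assumption holds).
Step 4: error magnitude e = S_0/v_1 = S_0·∏_{j≠1}(α_1 − α_j) = 10·11 = 110 ≡ 6 (mod 13).
Step 5: correct position 1: c_1 = r_1 − e = 6 − 6 ≡ 0 (mod 13). Hence c = [0, 6, 8, 1, 7].
  Check: interpolating c through the α_i gives m(x) = 4 + 12·x (degree < 2) with m(α_i) = c_i for every i, so c is indeed a codeword.


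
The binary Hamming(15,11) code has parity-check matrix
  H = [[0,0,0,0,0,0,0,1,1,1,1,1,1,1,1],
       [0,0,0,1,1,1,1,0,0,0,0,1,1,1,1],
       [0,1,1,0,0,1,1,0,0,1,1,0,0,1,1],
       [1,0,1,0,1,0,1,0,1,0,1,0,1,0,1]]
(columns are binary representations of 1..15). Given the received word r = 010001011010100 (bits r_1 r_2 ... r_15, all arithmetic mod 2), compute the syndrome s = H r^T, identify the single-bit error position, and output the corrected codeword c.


s = (0, 0, 1, 1)^T, error position = 3, corrected codeword c = 011001011010100

Compute s = H r^T mod 2 one row at a time:
  s_1 = 1 + 1 + 0 + 1 + 0 + 1 + 0 + 0 = 4 ≡ 0 (mod 2).
  s_2 = 0 + 0 + 1 + 0 + 0 + 1 + 0 + 0 = 2 ≡ 0 (mod 2).
  s_3 = 1 + 0 + 1 + 0 + 0 + 1 + 0 + 0 = 3 ≡ 1 (mod 2).
  s_4 = 0 + 0 + 0 + 0 + 1 + 1 + 1 + 0 = 3 ≡ 1 (mod 2).
s = (0, 0, 1, 1)^T — this equals column 3 of H (binary 0011), so error is at position 3.
Correct: flip bit 3 of r = 010001011010100 to get c = 011001011010100.


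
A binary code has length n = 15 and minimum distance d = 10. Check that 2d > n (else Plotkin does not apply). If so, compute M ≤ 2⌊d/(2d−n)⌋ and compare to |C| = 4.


Plotkin bound M ≤ 4; given |C| = 4 ≤ bound (satisfied).

Check applicability: 2d = 20, n = 15.
2d − n = 5 > 0, so Plotkin applies.
Compute d/(2d−n) = 10/5 ≈ 2.0000.
⌊d/(2d−n)⌋ = 2.
Plotkin bound: M ≤ 2·2 = 4.
Given |C| = 4, check: satisfied.
This |C| is at the Plotkin bound.


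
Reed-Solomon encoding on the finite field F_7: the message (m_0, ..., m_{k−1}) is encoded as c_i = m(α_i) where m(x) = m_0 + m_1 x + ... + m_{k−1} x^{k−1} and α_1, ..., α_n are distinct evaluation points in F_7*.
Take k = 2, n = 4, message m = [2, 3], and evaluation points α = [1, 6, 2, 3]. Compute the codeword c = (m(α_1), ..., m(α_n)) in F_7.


c = [5, 6, 1, 4]

Message polynomial: m(x) = 2 + 3·x (mod 7).
For each evaluation point α_i, compute m(α_i) mod 7:
  α_1 = 1: Horner steps 3 → 5, so m(1) = 5.
  α_2 = 6: Horner steps 3 → 6, so m(6) = 6.
  α_3 = 2: Horner steps 3 → 1, so m(2) = 1.
  α_4 = 3: Horner steps 3 → 4, so m(3) = 4.
Codeword c = [5, 6, 1, 4] ∈ F_7^4.


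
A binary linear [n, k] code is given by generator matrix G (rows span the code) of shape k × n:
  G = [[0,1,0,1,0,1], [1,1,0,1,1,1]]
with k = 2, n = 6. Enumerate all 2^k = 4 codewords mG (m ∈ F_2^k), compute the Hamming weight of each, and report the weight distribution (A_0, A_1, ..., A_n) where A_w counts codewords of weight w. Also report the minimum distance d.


Weight distribution: A_0 = 1, A_2 = 1, A_3 = 1, A_5 = 1. Minimum distance d = 2.

Enumerate all 2^2 = 4 messages m ∈ F_2^2.
For each, compute codeword c = mG in F_2^6, then tally its weight.
  m = 00 → c = 000000, weight = 0.
  m = 10 → c = 010101, weight = 3.
  m = 01 → c = 110111, weight = 5.
  m = 11 → c = 100010, weight = 2.
Tally weights:
  weight 0: 1 codewords.
  weight 2: 1 codewords.
  weight 3: 1 codewords.
  weight 5: 1 codewords.
Minimum distance d = smallest w > 0 with A_w > 0 = 2.
Sanity: Σ A_w = 4 = 2^2 = 4 ✓.


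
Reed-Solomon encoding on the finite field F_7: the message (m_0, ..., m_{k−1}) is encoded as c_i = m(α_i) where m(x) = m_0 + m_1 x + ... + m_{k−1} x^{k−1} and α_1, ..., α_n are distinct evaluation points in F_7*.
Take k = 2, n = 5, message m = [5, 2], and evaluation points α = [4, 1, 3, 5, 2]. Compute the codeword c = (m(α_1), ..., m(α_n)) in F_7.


c = [6, 0, 4, 1, 2]

Message polynomial: m(x) = 5 + 2·x (mod 7).
For each evaluation point α_i, compute m(α_i) mod 7:
  α_1 = 4: Horner steps 2 → 6, so m(4) = 6.
  α_2 = 1: Horner steps 2 → 0, so m(1) = 0.
  α_3 = 3: Horner steps 2 → 4, so m(3) = 4.
  α_4 = 5: Horner steps 2 → 1, so m(5) = 1.
  α_5 = 2: Horner steps 2 → 2, so m(2) = 2.
Codeword c = [6, 0, 4, 1, 2] ∈ F_7^5.


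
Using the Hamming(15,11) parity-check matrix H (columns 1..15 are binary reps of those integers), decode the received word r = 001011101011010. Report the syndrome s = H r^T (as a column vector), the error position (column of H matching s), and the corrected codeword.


s = (0, 1, 1, 1)^T, error position = 7, corrected codeword c = 001011001011010

Compute s = H r^T mod 2 one row at a time:
  s_1 = 0 + 1 + 0 + 1 + 1 + 0 + 1 + 0 = 4 ≡ 0 (mod 2).
  s_2 = 0 + 1 + 1 + 1 + 1 + 0 + 1 + 0 = 5 ≡ 1 (mod 2).
  s_3 = 0 + 1 + 1 + 1 + 0 + 1 + 1 + 0 = 5 ≡ 1 (mod 2).
  s_4 = 0 + 1 + 1 + 1 + 1 + 1 + 0 + 0 = 5 ≡ 1 (mod 2).
s = (0, 1, 1, 1)^T — this equals column 7 of H (binary 0111), so error is at position 7.
Correct: flip bit 7 of r = 001011101011010 to get c = 001011001011010.


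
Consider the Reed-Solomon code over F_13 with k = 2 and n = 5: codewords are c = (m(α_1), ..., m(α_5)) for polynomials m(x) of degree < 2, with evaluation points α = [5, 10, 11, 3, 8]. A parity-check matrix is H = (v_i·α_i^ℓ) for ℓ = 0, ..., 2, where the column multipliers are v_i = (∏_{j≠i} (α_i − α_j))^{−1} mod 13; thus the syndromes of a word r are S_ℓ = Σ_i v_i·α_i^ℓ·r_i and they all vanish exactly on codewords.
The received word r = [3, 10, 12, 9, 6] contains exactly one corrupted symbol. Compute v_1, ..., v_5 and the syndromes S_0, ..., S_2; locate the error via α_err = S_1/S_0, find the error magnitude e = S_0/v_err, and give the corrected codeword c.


S = (8, 1, 5), error at position 1, error magnitude e = 3, c = [0, 10, 12, 9, 6].

Step 1: column multipliers v_i = (∏_{j≠i}(α_i − α_j))^{−1} mod 13.
  i = 1 (α = 5): (5−10)(5−11)(5−3)(5−8) = (−5)·(−6)·2·(−3) = −180 ≡ 2, so v_1 = 2^{−1} = 7 (mod 13).
  i = 2 (α = 10): (10−5)(10−11)(10−3)(10−8) = 5·(−1)·7·2 = −70 ≡ 8, so v_2 = 8^{−1} = 5 (mod 13).
  i = 3 (α = 11): (11−5)(11−10)(11−3)(11−8) = 6·1·8·3 = 144 ≡ 1, so v_3 = 1^{−1} = 1 (mod 13).
  i = 4 (α = 3): (3−5)(3−10)(3−11)(3−8) = (−2)·(−7)·(−8)·(−5) = 560 ≡ 1, so v_4 = 1^{−1} = 1 (mod 13).
  i = 5 (α = 8): (8−5)(8−10)(8−11)(8−3) = 3·(−2)·(−3)·5 = 90 ≡ 12, so v_5 = 12^{−1} = 12 (mod 13).
  v = [7, 5, 1, 1, 12].
Step 2: syndromes of r = [3, 10, 12, 9, 6] (all sums mod 13).
  S_0 = Σ v_i r_i = 7·3 + 5·10 + 1·12 + 1·9 + 12·6 = 164 ≡ 8.
  S_1 = Σ v_i α_i r_i = 7·5·3 + 5·10·10 + 1·11·12 + 1·3·9 + 12·8·6 = 1340 ≡ 1.
  α_i^2 mod 13 = [12, 9, 4, 9, 12].
  S_2 = Σ v_i α_i^2 r_i = 7·12·3 + 5·9·10 + 1·4·12 + 1·9·9 + 12·12·6 = 1695 ≡ 5.
  S = (8, 1, 5) ≠ 0, so r is not a codeword (an error is present).
Step 3: locate the error. For a single error e at position i, S_ℓ = v_i·e·α_i^ℓ, so α_err = S_1/S_0.
  S_0^{−1} = 8^{−1} = 5 (mod 13), so α_err = 1·5 = 5 ≡ 5 = α_1. Error position i = 1.
  Consistency check: S_2/S_1 = 5·1 = 5 ≡ 5 = α_err ✓ (single-error assumption holds).
Step 4: error magnitude e = S_0/v_1 = S_0·∏_{j≠1}(α_1 − α_j) = 8·2 = 16 ≡ 3 (mod 13).
Step 5: correct position 1: c_1 = r_1 − e = 3 − 3 ≡ 0 (mod 13). Hence c = [0, 10, 12, 9, 6].
  Check: interpolating c through the α_i gives m(x) = 3 + 2·x (degree < 2) with m(α_i) = c_i for every i, so c is indeed a codeword.


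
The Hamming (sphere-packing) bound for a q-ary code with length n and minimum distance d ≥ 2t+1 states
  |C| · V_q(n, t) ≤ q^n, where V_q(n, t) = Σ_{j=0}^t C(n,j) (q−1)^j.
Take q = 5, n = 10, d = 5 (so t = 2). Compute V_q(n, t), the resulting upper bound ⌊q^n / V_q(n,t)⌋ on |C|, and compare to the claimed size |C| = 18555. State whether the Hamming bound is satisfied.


V_q(n, t) = 761, q^n = 9765625, Hamming bound = 12832, |C| = 18555 > bound (violated).

Step 1: Compute V_q(n, t) = Σ_{j=0}^2 C(n, j) (q−1)^j.
  j = 0: C(10,0)·(4)^0 = 1·1 = 1.
  j = 1: C(10,1)·(4)^1 = 10·4 = 40.
  j = 2: C(10,2)·(4)^2 = 45·16 = 720.
  V_q(n, t) = 1 + 40 + 720 = 761.
Step 2: q^n = 5^10 = 9765625.
Step 3: Hamming bound ⌊q^n / V_q(n,t)⌋ = ⌊9765625/761⌋ = 12832.
Step 4: Compare |C| = 18555 to 12832: violated.
The claimed |C| lies above the Hamming bound, so no 5-ary code of length 10 with d ≥ 5 can have 18555 codewords.


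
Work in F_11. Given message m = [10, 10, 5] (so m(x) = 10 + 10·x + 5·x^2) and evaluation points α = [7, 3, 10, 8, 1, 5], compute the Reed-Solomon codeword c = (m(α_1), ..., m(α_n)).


c = [6, 8, 5, 3, 3, 9]

Message polynomial: m(x) = 10 + 10·x + 5·x^2 (mod 11).
For each evaluation point α_i, compute m(α_i) mod 11:
  α_1 = 7: Horner steps 5 → 1 → 6, so m(7) = 6.
  α_2 = 3: Horner steps 5 → 3 → 8, so m(3) = 8.
  α_3 = 10: Horner steps 5 → 5 → 5, so m(10) = 5.
  α_4 = 8: Horner steps 5 → 6 → 3, so m(8) = 3.
  α_5 = 1: Horner steps 5 → 4 → 3, so m(1) = 3.
  α_6 = 5: Horner steps 5 → 2 → 9, so m(5) = 9.
Codeword c = [6, 8, 5, 3, 3, 9] ∈ F_11^6.


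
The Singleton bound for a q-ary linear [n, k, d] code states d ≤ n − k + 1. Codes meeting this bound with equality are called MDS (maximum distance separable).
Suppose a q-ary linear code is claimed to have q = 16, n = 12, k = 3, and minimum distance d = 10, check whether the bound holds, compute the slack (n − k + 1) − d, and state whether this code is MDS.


Singleton RHS = n − k + 1 = 10, slack = 0, bound satisfied, MDS.

Singleton bound: d ≤ n − k + 1.
Here n = 12, k = 3, so n − k + 1 = 10.
Given d = 10, check d ≤ 10: YES.
Slack = (n − k + 1) − d = 0.
The code is MDS (slack = 0).
Description: the claimed parameters are [12, 3, 10]_16; such a code would be MDS (meets Singleton bound).


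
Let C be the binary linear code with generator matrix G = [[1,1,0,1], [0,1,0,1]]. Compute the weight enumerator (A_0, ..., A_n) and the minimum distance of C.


Weight distribution: A_0 = 1, A_1 = 1, A_2 = 1, A_3 = 1. Minimum distance d = 1.

Enumerate all 2^2 = 4 messages m ∈ F_2^2.
For each, compute codeword c = mG in F_2^4, then tally its weight.
  m = 00 → c = 0000, weight = 0.
  m = 10 → c = 1101, weight = 3.
  m = 01 → c = 0101, weight = 2.
  m = 11 → c = 1000, weight = 1.
Tally weights:
  weight 0: 1 codewords.
  weight 1: 1 codewords.
  weight 2: 1 codewords.
  weight 3: 1 codewords.
Minimum distance d = smallest w > 0 with A_w > 0 = 1.
Sanity: Σ A_w = 4 = 2^2 = 4 ✓.


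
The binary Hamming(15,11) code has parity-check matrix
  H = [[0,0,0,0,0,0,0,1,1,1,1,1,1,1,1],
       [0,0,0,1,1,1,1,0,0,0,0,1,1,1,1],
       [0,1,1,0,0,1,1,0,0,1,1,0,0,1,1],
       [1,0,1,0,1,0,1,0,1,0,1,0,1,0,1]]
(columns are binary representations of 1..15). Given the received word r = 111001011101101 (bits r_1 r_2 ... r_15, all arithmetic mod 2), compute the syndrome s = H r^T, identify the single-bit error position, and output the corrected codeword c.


s = (0, 0, 1, 1)^T, error position = 3, corrected codeword c = 110001011101101

Compute s = H r^T mod 2 one row at a time:
  s_1 = 1 + 1 + 1 + 0 + 1 + 1 + 0 + 1 = 6 ≡ 0 (mod 2).
  s_2 = 0 + 0 + 1 + 0 + 1 + 1 + 0 + 1 = 4 ≡ 0 (mod 2).
  s_3 = 1 + 1 + 1 + 0 + 1 + 0 + 0 + 1 = 5 ≡ 1 (mod 2).
  s_4 = 1 + 1 + 0 + 0 + 1 + 0 + 1 + 1 = 5 ≡ 1 (mod 2).
s = (0, 0, 1, 1)^T — this equals column 3 of H (binary 0011), so error is at position 3.
Correct: flip bit 3 of r = 111001011101101 to get c = 110001011101101.


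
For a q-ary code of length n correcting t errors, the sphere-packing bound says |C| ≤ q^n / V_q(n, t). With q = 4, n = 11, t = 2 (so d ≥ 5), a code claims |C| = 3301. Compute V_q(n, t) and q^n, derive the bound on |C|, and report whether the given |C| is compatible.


V_q(n, t) = 529, q^n = 4194304, Hamming bound = 7928, |C| = 3301 ≤ bound (satisfied).

Step 1: Compute V_q(n, t) = Σ_{j=0}^2 C(n, j) (q−1)^j.
  j = 0: C(11,0)·(3)^0 = 1·1 = 1.
  j = 1: C(11,1)·(3)^1 = 11·3 = 33.
  j = 2: C(11,2)·(3)^2 = 55·9 = 495.
  V_q(n, t) = 1 + 33 + 495 = 529.
Step 2: q^n = 4^11 = 4194304.
Step 3: Hamming bound ⌊q^n / V_q(n,t)⌋ = ⌊4194304/529⌋ = 7928.
Step 4: Compare |C| = 3301 to 7928: satisfied.
The claimed |C| lies below the Hamming bound.


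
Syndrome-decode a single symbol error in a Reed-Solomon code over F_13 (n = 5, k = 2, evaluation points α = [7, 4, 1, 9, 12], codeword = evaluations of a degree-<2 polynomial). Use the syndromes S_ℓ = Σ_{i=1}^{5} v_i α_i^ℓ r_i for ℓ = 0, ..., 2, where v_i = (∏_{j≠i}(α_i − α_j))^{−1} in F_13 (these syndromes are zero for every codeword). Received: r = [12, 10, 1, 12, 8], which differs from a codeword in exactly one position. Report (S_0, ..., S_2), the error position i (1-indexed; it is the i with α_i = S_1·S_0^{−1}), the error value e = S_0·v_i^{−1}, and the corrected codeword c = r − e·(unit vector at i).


S = (10, 5, 9), error at position 1, error magnitude e = 6, c = [6, 10, 1, 12, 8].

Step 1: column multipliers v_i = (∏_{j≠i}(α_i − α_j))^{−1} mod 13.
  i = 1 (α = 7): (7−4)(7−1)(7−9)(7−12) = 3·6·(−2)·(−5) = 180 ≡ 11, so v_1 = 11^{−1} = 6 (mod 13).
  i = 2 (α = 4): (4−7)(4−1)(4−9)(4−12) = (−3)·3·(−5)·(−8) = −360 ≡ 4, so v_2 = 4^{−1} = 10 (mod 13).
  i = 3 (α = 1): (1−7)(1−4)(1−9)(1−12) = (−6)·(−3)·(−8)·(−11) = 1584 ≡ 11, so v_3 = 11^{−1} = 6 (mod 13).
  i = 4 (α = 9): (9−7)(9−4)(9−1)(9−12) = 2·5·8·(−3) = −240 ≡ 7, so v_4 = 7^{−1} = 2 (mod 13).
  i = 5 (α = 12): (12−7)(12−4)(12−1)(12−9) = 5·8·11·3 = 1320 ≡ 7, so v_5 = 7^{−1} = 2 (mod 13).
  v = [6, 10, 6, 2, 2].
Step 2: syndromes of r = [12, 10, 1, 12, 8] (all sums mod 13).
  S_0 = Σ v_i r_i = 6·12 + 10·10 + 6·1 + 2·12 + 2·8 = 218 ≡ 10.
  S_1 = Σ v_i α_i r_i = 6·7·12 + 10·4·10 + 6·1·1 + 2·9·12 + 2·12·8 = 1318 ≡ 5.
  α_i^2 mod 13 = [10, 3, 1, 3, 1].
  S_2 = Σ v_i α_i^2 r_i = 6·10·12 + 10·3·10 + 6·1·1 + 2·3·12 + 2·1·8 = 1114 ≡ 9.
  S = (10, 5, 9) ≠ 0, so r is not a codeword (an error is present).
Step 3: locate the error. For a single error e at position i, S_ℓ = v_i·e·α_i^ℓ, so α_err = S_1/S_0.
  S_0^{−1} = 10^{−1} = 4 (mod 13), so α_err = 5·4 = 20 ≡ 7 = α_1. Error position i = 1.
  Consistency check: S_2/S_1 = 9·8 = 72 ≡ 7 = α_err ✓ (single-error assumption holds).
Step 4: error magnitude e = S_0/v_1 = S_0·∏_{j≠1}(α_1 − α_j) = 10·11 = 110 ≡ 6 (mod 13).
Step 5: correct position 1: c_1 = r_1 − e = 12 − 6 ≡ 6 (mod 13). Hence c = [6, 10, 1, 12, 8].
  Check: interpolating c through the α_i gives m(x) = 11 + 3·x (degree < 2) with m(α_i) = c_i for every i, so c is indeed a codeword.


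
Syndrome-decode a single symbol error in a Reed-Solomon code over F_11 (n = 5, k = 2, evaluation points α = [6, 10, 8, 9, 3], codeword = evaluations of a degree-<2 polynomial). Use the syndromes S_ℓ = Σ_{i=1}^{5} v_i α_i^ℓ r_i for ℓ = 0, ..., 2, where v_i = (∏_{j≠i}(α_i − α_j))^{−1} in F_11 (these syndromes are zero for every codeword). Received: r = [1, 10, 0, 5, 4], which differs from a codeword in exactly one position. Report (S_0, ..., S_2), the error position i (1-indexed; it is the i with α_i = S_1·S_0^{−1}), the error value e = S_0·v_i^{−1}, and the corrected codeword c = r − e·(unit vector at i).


S = (6, 7, 10), error at position 5, error magnitude e = 7, c = [1, 10, 0, 5, 8].

Step 1: column multipliers v_i = (∏_{j≠i}(α_i − α_j))^{−1} mod 11.
  i = 1 (α = 6): (6−10)(6−8)(6−9)(6−3) = (−4)·(−2)·(−3)·3 = −72 ≡ 5, so v_1 = 5^{−1} = 9 (mod 11).
  i = 2 (α = 10): (10−6)(10−8)(10−9)(10−3) = 4·2·1·7 = 56 ≡ 1, so v_2 = 1^{−1} = 1 (mod 11).
  i = 3 (α = 8): (8−6)(8−10)(8−9)(8−3) = 2·(−2)·(−1)·5 = 20 ≡ 9, so v_3 = 9^{−1} = 5 (mod 11).
  i = 4 (α = 9): (9−6)(9−10)(9−8)(9−3) = 3·(−1)·1·6 = −18 ≡ 4, so v_4 = 4^{−1} = 3 (mod 11).
  i = 5 (α = 3): (3−6)(3−10)(3−8)(3−9) = (−3)·(−7)·(−5)·(−6) = 630 ≡ 3, so v_5 = 3^{−1} = 4 (mod 11).
  v = [9, 1, 5, 3, 4].
Step 2: syndromes of r = [1, 10, 0, 5, 4] (all sums mod 11).
  S_0 = Σ v_i r_i = 9·1 + 1·10 + 5·0 + 3·5 + 4·4 = 50 ≡ 6.
  S_1 = Σ v_i α_i r_i = 9·6·1 + 1·10·10 + 5·8·0 + 3·9·5 + 4·3·4 = 337 ≡ 7.
  α_i^2 mod 11 = [3, 1, 9, 4, 9].
  S_2 = Σ v_i α_i^2 r_i = 9·3·1 + 1·1·10 + 5·9·0 + 3·4·5 + 4·9·4 = 241 ≡ 10.
  S = (6, 7, 10) ≠ 0, so r is not a codeword (an error is present).
Step 3: locate the error. For a single error e at position i, S_ℓ = v_i·e·α_i^ℓ, so α_err = S_1/S_0.
  S_0^{−1} = 6^{−1} = 2 (mod 11), so α_err = 7·2 = 14 ≡ 3 = α_5. Error position i = 5.
  Consistency check: S_2/S_1 = 10·8 = 80 ≡ 3 = α_err ✓ (single-error assumption holds).
Step 4: error magnitude e = S_0/v_5 = S_0·∏_{j≠5}(α_5 − α_j) = 6·3 = 18 ≡ 7 (mod 11).
Step 5: correct position 5: c_5 = r_5 − e = 4 − 7 ≡ 8 (mod 11). Hence c = [1, 10, 0, 5, 8].
  Check: interpolating c through the α_i gives m(x) = 4 + 5·x (degree < 2) with m(α_i) = c_i for every i, so c is indeed a codeword.


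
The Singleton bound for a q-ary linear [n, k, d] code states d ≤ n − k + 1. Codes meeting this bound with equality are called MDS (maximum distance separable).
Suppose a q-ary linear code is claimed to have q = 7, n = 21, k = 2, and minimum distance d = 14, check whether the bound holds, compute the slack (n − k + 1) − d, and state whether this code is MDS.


Singleton RHS = n − k + 1 = 20, slack = 6, bound satisfied, not MDS.

Singleton bound: d ≤ n − k + 1.
Here n = 21, k = 2, so n − k + 1 = 20.
Given d = 14, check d ≤ 20: YES.
Slack = (n − k + 1) − d = 6.
The code is NOT MDS (slack = 6 > 0).
Description: the claimed parameters are [21, 2, 14]_7; such a code would be non-MDS.


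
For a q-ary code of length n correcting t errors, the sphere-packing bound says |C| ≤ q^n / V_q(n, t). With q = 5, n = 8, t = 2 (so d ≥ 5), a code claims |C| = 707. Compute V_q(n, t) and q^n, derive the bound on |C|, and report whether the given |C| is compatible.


V_q(n, t) = 481, q^n = 390625, Hamming bound = 812, |C| = 707 ≤ bound (satisfied).

Step 1: Compute V_q(n, t) = Σ_{j=0}^2 C(n, j) (q−1)^j.
  j = 0: C(8,0)·(4)^0 = 1·1 = 1.
  j = 1: C(8,1)·(4)^1 = 8·4 = 32.
  j = 2: C(8,2)·(4)^2 = 28·16 = 448.
  V_q(n, t) = 1 + 32 + 448 = 481.
Step 2: q^n = 5^8 = 390625.
Step 3: Hamming bound ⌊q^n / V_q(n,t)⌋ = ⌊390625/481⌋ = 812.
Step 4: Compare |C| = 707 to 812: satisfied.
The claimed |C| lies below the Hamming bound.


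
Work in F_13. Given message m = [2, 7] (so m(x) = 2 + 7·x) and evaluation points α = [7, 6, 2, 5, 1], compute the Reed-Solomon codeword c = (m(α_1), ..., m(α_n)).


c = [12, 5, 3, 11, 9]

Message polynomial: m(x) = 2 + 7·x (mod 13).
For each evaluation point α_i, compute m(α_i) mod 13:
  α_1 = 7: Horner steps 7 → 12, so m(7) = 12.
  α_2 = 6: Horner steps 7 → 5, so m(6) = 5.
  α_3 = 2: Horner steps 7 → 3, so m(2) = 3.
  α_4 = 5: Horner steps 7 → 11, so m(5) = 11.
  α_5 = 1: Horner steps 7 → 9, so m(1) = 9.
Codeword c = [12, 5, 3, 11, 9] ∈ F_13^5.


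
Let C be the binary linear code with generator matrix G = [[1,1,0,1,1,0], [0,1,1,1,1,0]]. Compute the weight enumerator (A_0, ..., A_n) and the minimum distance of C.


Weight distribution: A_0 = 1, A_2 = 1, A_4 = 2. Minimum distance d = 2.

Enumerate all 2^2 = 4 messages m ∈ F_2^2.
For each, compute codeword c = mG in F_2^6, then tally its weight.
  m = 00 → c = 000000, weight = 0.
  m = 10 → c = 110110, weight = 4.
  m = 01 → c = 011110, weight = 4.
  m = 11 → c = 101000, weight = 2.
Tally weights:
  weight 0: 1 codewords.
  weight 2: 1 codewords.
  weight 4: 2 codewords.
Minimum distance d = smallest w > 0 with A_w > 0 = 2.
Sanity: Σ A_w = 4 = 2^2 = 4 ✓.


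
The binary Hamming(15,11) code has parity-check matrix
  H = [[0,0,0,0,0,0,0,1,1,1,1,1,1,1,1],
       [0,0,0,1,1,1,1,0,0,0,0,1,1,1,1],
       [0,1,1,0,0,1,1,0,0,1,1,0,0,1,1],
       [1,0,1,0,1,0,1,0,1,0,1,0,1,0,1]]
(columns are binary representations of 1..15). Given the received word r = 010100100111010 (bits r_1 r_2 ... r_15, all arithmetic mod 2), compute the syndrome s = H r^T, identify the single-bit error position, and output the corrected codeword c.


s = (0, 0, 1, 0)^T, error position = 2, corrected codeword c = 000100100111010

Compute s = H r^T mod 2 one row at a time:
  s_1 = 0 + 0 + 1 + 1 + 1 + 0 + 1 + 0 = 4 ≡ 0 (mod 2).
  s_2 = 1 + 0 + 0 + 1 + 1 + 0 + 1 + 0 = 4 ≡ 0 (mod 2).
  s_3 = 1 + 0 + 0 + 1 + 1 + 1 + 1 + 0 = 5 ≡ 1 (mod 2).
  s_4 = 0 + 0 + 0 + 1 + 0 + 1 + 0 + 0 = 2 ≡ 0 (mod 2).
s = (0, 0, 1, 0)^T — this equals column 2 of H (binary 0010), so error is at position 2.
Correct: flip bit 2 of r = 010100100111010 to get c = 000100100111010.


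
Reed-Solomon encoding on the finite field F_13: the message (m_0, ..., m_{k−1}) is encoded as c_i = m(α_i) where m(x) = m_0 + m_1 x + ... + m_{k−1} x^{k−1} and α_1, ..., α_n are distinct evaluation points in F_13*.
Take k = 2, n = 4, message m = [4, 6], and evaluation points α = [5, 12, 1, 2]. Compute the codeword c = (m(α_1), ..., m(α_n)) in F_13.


c = [8, 11, 10, 3]

Message polynomial: m(x) = 4 + 6·x (mod 13).
For each evaluation point α_i, compute m(α_i) mod 13:
  α_1 = 5: Horner steps 6 → 8, so m(5) = 8.
  α_2 = 12: Horner steps 6 → 11, so m(12) = 11.
  α_3 = 1: Horner steps 6 → 10, so m(1) = 10.
  α_4 = 2: Horner steps 6 → 3, so m(2) = 3.
Codeword c = [8, 11, 10, 3] ∈ F_13^4.


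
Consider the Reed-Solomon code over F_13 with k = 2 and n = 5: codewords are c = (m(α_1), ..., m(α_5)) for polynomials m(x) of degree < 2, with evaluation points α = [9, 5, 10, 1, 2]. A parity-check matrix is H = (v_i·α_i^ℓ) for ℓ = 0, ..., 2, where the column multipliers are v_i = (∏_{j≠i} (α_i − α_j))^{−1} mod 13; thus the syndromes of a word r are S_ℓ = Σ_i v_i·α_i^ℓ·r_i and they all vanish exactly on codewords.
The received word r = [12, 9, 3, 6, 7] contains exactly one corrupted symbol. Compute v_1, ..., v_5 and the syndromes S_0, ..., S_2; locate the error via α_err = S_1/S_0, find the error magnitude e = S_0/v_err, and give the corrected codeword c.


S = (10, 7, 1), error at position 5, error magnitude e = 10, c = [12, 9, 3, 6, 10].

Step 1: column multipliers v_i = (∏_{j≠i}(α_i − α_j))^{−1} mod 13.
  i = 1 (α = 9): (9−5)(9−10)(9−1)(9−2) = 4·(−1)·8·7 = −224 ≡ 10, so v_1 = 10^{−1} = 4 (mod 13).
  i = 2 (α = 5): (5−9)(5−10)(5−1)(5−2) = (−4)·(−5)·4·3 = 240 ≡ 6, so v_2 = 6^{−1} = 11 (mod 13).
  i = 3 (α = 10): (10−9)(10−5)(10−1)(10−2) = 1·5·9·8 = 360 ≡ 9, so v_3 = 9^{−1} = 3 (mod 13).
  i = 4 (α = 1): (1−9)(1−5)(1−10)(1−2) = (−8)·(−4)·(−9)·(−1) = 288 ≡ 2, so v_4 = 2^{−1} = 7 (mod 13).
  i = 5 (α = 2): (2−9)(2−5)(2−10)(2−1) = (−7)·(−3)·(−8)·1 = −168 ≡ 1, so v_5 = 1^{−1} = 1 (mod 13).
  v = [4, 11, 3, 7, 1].
Step 2: syndromes of r = [12, 9, 3, 6, 7] (all sums mod 13).
  S_0 = Σ v_i r_i = 4·12 + 11·9 + 3·3 + 7·6 + 1·7 = 205 ≡ 10.
  S_1 = Σ v_i α_i r_i = 4·9·12 + 11·5·9 + 3·10·3 + 7·1·6 + 1·2·7 = 1073 ≡ 7.
  α_i^2 mod 13 = [3, 12, 9, 1, 4].
  S_2 = Σ v_i α_i^2 r_i = 4·3·12 + 11·12·9 + 3·9·3 + 7·1·6 + 1·4·7 = 1483 ≡ 1.
  S = (10, 7, 1) ≠ 0, so r is not a codeword (an error is present).
Step 3: locate the error. For a single error e at position i, S_ℓ = v_i·e·α_i^ℓ, so α_err = S_1/S_0.
  S_0^{−1} = 10^{−1} = 4 (mod 13), so α_err = 7·4 = 28 ≡ 2 = α_5. Error position i = 5.
  Consistency check: S_2/S_1 = 1·2 = 2 ≡ 2 = α_err ✓ (single-error assumption holds).
Step 4: error magnitude e = S_0/v_5 = S_0·∏_{j≠5}(α_5 − α_j) = 10·1 = 10 ≡ 10 (mod 13).
Step 5: correct position 5: c_5 = r_5 − e = 7 − 10 ≡ 10 (mod 13). Hence c = [12, 9, 3, 6, 10].
  Check: interpolating c through the α_i gives m(x) = 2 + 4·x (degree < 2) with m(α_i) = c_i for every i, so c is indeed a codeword.


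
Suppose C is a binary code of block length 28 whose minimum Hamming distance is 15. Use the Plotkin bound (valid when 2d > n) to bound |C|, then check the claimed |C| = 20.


Plotkin bound M ≤ 14; given |C| = 20 > bound (violated).

Check applicability: 2d = 30, n = 28.
2d − n = 2 > 0, so Plotkin applies.
Compute d/(2d−n) = 15/2 ≈ 7.5000.
⌊d/(2d−n)⌋ = 7.
Plotkin bound: M ≤ 2·7 = 14.
Given |C| = 20, check: VIOLATED.
This |C| is above the Plotkin bound, so no binary code with n = 28, d = 15 and 20 codewords exists.


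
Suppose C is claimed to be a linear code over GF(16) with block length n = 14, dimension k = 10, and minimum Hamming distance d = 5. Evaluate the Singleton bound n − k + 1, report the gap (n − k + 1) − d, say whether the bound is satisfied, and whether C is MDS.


Singleton RHS = n − k + 1 = 5, slack = 0, bound satisfied, MDS.

Singleton bound: d ≤ n − k + 1.
Here n = 14, k = 10, so n − k + 1 = 5.
Given d = 5, check d ≤ 5: YES.
Slack = (n − k + 1) − d = 0.
The code is MDS (slack = 0).
Description: the claimed parameters are [14, 10, 5]_16; such a code would be MDS (meets Singleton bound).


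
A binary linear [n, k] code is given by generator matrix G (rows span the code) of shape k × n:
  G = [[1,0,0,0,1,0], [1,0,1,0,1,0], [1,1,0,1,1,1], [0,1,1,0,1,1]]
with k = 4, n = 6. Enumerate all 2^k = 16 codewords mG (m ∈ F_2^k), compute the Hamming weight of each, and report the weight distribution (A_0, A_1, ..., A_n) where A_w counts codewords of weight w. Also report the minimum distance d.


Weight distribution: A_0 = 1, A_1 = 1, A_2 = 3, A_3 = 6, A_4 = 3, A_5 = 1, A_6 = 1. Minimum distance d = 1.

Enumerate all 2^4 = 16 messages m ∈ F_2^4.
For each, compute codeword c = mG in F_2^6, then tally its weight.
  m = 0000 → c = 000000, weight = 0.
  m = 1000 → c = 100010, weight = 2.
  m = 0100 → c = 101010, weight = 3.
  m = 1100 → c = 001000, weight = 1.
  m = 0010 → c = 110111, weight = 5.
  m = 1010 → c = 010101, weight = 3.
  m = 0110 → c = 011101, weight = 4.
  m = 1110 → c = 111111, weight = 6.
  m = 0001 → c = 011011, weight = 4.
  m = 1001 → c = 111001, weight = 4.
  m = 0101 → c = 110001, weight = 3.
  m = 1101 → c = 010011, weight = 3.
  m = 0011 → c = 101100, weight = 3.
  m = 1011 → c = 001110, weight = 3.
  m = 0111 → c = 000110, weight = 2.
  m = 1111 → c = 100100, weight = 2.
Tally weights:
  weight 0: 1 codewords.
  weight 1: 1 codewords.
  weight 2: 3 codewords.
  weight 3: 6 codewords.
  weight 4: 3 codewords.
  weight 5: 1 codewords.
  weight 6: 1 codewords.
Minimum distance d = smallest w > 0 with A_w > 0 = 1.
Sanity: Σ A_w = 16 = 2^4 = 16 ✓.


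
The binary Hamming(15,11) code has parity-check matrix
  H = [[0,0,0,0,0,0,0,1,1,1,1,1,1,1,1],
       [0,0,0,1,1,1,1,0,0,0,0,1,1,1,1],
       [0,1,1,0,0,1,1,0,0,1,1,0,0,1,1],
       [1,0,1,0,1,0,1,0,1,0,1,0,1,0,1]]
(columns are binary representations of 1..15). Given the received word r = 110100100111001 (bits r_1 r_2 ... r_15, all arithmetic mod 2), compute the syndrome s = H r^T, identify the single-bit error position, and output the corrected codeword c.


s = (0, 0, 1, 0)^T, error position = 2, corrected codeword c = 100100100111001

Compute s = H r^T mod 2 one row at a time:
  s_1 = 0 + 0 + 1 + 1 + 1 + 0 + 0 + 1 = 4 ≡ 0 (mod 2).
  s_2 = 1 + 0 + 0 + 1 + 1 + 0 + 0 + 1 = 4 ≡ 0 (mod 2).
  s_3 = 1 + 0 + 0 + 1 + 1 + 1 + 0 + 1 = 5 ≡ 1 (mod 2).
  s_4 = 1 + 0 + 0 + 1 + 0 + 1 + 0 + 1 = 4 ≡ 0 (mod 2).
s = (0, 0, 1, 0)^T — this equals column 2 of H (binary 0010), so error is at position 2.
Correct: flip bit 2 of r = 110100100111001 to get c = 100100100111001.


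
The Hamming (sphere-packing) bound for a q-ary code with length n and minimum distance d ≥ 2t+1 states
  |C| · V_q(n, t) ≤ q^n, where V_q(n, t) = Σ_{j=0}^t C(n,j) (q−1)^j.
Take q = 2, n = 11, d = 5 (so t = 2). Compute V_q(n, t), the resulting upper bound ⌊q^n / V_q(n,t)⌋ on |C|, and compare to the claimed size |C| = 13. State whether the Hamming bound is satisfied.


V_q(n, t) = 67, q^n = 2048, Hamming bound = 30, |C| = 13 ≤ bound (satisfied).

Step 1: Compute V_q(n, t) = Σ_{j=0}^2 C(n, j) (q−1)^j.
  j = 0: C(11,0)·(1)^0 = 1·1 = 1.
  j = 1: C(11,1)·(1)^1 = 11·1 = 11.
  j = 2: C(11,2)·(1)^2 = 55·1 = 55.
  V_q(n, t) = 1 + 11 + 55 = 67.
Step 2: q^n = 2^11 = 2048.
Step 3: Hamming bound ⌊q^n / V_q(n,t)⌋ = ⌊2048/67⌋ = 30.
Step 4: Compare |C| = 13 to 30: satisfied.
The claimed |C| lies below the Hamming bound.


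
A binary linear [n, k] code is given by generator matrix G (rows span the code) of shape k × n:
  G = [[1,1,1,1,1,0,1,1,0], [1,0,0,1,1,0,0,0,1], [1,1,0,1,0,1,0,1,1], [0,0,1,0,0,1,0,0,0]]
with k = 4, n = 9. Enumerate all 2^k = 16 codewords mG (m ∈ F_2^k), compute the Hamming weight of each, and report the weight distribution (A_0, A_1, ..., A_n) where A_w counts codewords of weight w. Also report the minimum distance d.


Weight distribution: A_0 = 1, A_2 = 1, A_3 = 2, A_4 = 3, A_5 = 4, A_6 = 3, A_7 = 2. Minimum distance d = 2.

Enumerate all 2^4 = 16 messages m ∈ F_2^4.
For each, compute codeword c = mG in F_2^9, then tally its weight.
  m = 0000 → c = 000000000, weight = 0.
  m = 1000 → c = 111110110, weight = 7.
  m = 0100 → c = 100110001, weight = 4.
  m = 1100 → c = 011000111, weight = 5.
  m = 0010 → c = 110101011, weight = 6.
  m = 1010 → c = 001011101, weight = 5.
  m = 0110 → c = 010011010, weight = 4.
  m = 1110 → c = 101101100, weight = 5.
  m = 0001 → c = 001001000, weight = 2.
  m = 1001 → c = 110111110, weight = 7.
  m = 0101 → c = 101111001, weight = 6.
  m = 1101 → c = 010001111, weight = 5.
  m = 0011 → c = 111100011, weight = 6.
  m = 1011 → c = 000010101, weight = 3.
  m = 0111 → c = 011010010, weight = 4.
  m = 1111 → c = 100100100, weight = 3.
Tally weights:
  weight 0: 1 codewords.
  weight 2: 1 codewords.
  weight 3: 2 codewords.
  weight 4: 3 codewords.
  weight 5: 4 codewords.
  weight 6: 3 codewords.
  weight 7: 2 codewords.
Minimum distance d = smallest w > 0 with A_w > 0 = 2.
Sanity: Σ A_w = 16 = 2^4 = 16 ✓.


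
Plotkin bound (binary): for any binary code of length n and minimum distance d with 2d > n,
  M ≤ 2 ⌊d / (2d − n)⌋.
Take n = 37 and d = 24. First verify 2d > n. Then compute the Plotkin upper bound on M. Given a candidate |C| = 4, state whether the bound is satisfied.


Plotkin bound M ≤ 4; given |C| = 4 ≤ bound (satisfied).

Check applicability: 2d = 48, n = 37.
2d − n = 11 > 0, so Plotkin applies.
Compute d/(2d−n) = 24/11 ≈ 2.1818.
⌊d/(2d−n)⌋ = 2.
Plotkin bound: M ≤ 2·2 = 4.
Given |C| = 4, check: satisfied.
This |C| is at the Plotkin bound.


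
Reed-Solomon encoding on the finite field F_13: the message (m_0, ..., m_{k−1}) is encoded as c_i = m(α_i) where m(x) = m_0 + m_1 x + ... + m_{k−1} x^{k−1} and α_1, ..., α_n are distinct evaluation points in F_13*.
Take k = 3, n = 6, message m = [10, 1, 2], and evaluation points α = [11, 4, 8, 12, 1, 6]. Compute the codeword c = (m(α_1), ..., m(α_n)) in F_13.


c = [3, 7, 3, 11, 0, 10]

Message polynomial: m(x) = 10 + 1·x + 2·x^2 (mod 13).
For each evaluation point α_i, compute m(α_i) mod 13:
  α_1 = 11: Horner steps 2 → 10 → 3, so m(11) = 3.
  α_2 = 4: Horner steps 2 → 9 → 7, so m(4) = 7.
  α_3 = 8: Horner steps 2 → 4 → 3, so m(8) = 3.
  α_4 = 12: Horner steps 2 → 12 → 11, so m(12) = 11.
  α_5 = 1: Horner steps 2 → 3 → 0, so m(1) = 0.
  α_6 = 6: Horner steps 2 → 0 → 10, so m(6) = 10.
Codeword c = [3, 7, 3, 11, 0, 10] ∈ F_13^6.


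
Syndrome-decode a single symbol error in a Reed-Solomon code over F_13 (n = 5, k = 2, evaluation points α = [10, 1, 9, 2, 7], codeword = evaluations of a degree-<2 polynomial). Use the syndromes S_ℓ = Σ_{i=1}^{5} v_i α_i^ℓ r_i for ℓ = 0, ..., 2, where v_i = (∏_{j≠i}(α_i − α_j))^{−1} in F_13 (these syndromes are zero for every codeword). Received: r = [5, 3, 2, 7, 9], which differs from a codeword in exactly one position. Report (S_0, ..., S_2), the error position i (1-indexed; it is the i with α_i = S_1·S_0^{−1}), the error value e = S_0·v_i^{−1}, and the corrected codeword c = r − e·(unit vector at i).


S = (4, 4, 4), error at position 2, error magnitude e = 12, c = [5, 4, 2, 7, 9].

Step 1: column multipliers v_i = (∏_{j≠i}(α_i − α_j))^{−1} mod 13.
  i = 1 (α = 10): (10−1)(10−9)(10−2)(10−7) = 9·1·8·3 = 216 ≡ 8, so v_1 = 8^{−1} = 5 (mod 13).
  i = 2 (α = 1): (1−10)(1−9)(1−2)(1−7) = (−9)·(−8)·(−1)·(−6) = 432 ≡ 3, so v_2 = 3^{−1} = 9 (mod 13).
  i = 3 (α = 9): (9−10)(9−1)(9−2)(9−7) = (−1)·8·7·2 = −112 ≡ 5, so v_3 = 5^{−1} = 8 (mod 13).
  i = 4 (α = 2): (2−10)(2−1)(2−9)(2−7) = (−8)·1·(−7)·(−5) = −280 ≡ 6, so v_4 = 6^{−1} = 11 (mod 13).
  i = 5 (α = 7): (7−10)(7−1)(7−9)(7−2) = (−3)·6·(−2)·5 = 180 ≡ 11, so v_5 = 11^{−1} = 6 (mod 13).
  v = [5, 9, 8, 11, 6].
Step 2: syndromes of r = [5, 3, 2, 7, 9] (all sums mod 13).
  S_0 = Σ v_i r_i = 5·5 + 9·3 + 8·2 + 11·7 + 6·9 = 199 ≡ 4.
  S_1 = Σ v_i α_i r_i = 5·10·5 + 9·1·3 + 8·9·2 + 11·2·7 + 6·7·9 = 953 ≡ 4.
  α_i^2 mod 13 = [9, 1, 3, 4, 10].
  S_2 = Σ v_i α_i^2 r_i = 5·9·5 + 9·1·3 + 8·3·2 + 11·4·7 + 6·10·9 = 1148 ≡ 4.
  S = (4, 4, 4) ≠ 0, so r is not a codeword (an error is present).
Step 3: locate the error. For a single error e at position i, S_ℓ = v_i·e·α_i^ℓ, so α_err = S_1/S_0.
  S_0^{−1} = 4^{−1} = 10 (mod 13), so α_err = 4·10 = 40 ≡ 1 = α_2. Error position i = 2.
  Consistency check: S_2/S_1 = 4·10 = 40 ≡ 1 = α_err ✓ (single-error assumption holds).
Step 4: error magnitude e = S_0/v_2 = S_0·∏_{j≠2}(α_2 − α_j) = 4·3 = 12 ≡ 12 (mod 13).
Step 5: correct position 2: c_2 = r_2 − e = 3 − 12 ≡ 4 (mod 13). Hence c = [5, 4, 2, 7, 9].
  Check: interpolating c through the α_i gives m(x) = 1 + 3·x (degree < 2) with m(α_i) = c_i for every i, so c is indeed a codeword.


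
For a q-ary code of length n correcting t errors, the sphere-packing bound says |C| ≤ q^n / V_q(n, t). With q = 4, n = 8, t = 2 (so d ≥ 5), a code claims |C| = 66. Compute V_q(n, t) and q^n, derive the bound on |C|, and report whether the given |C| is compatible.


V_q(n, t) = 277, q^n = 65536, Hamming bound = 236, |C| = 66 ≤ bound (satisfied).

Step 1: Compute V_q(n, t) = Σ_{j=0}^2 C(n, j) (q−1)^j.
  j = 0: C(8,0)·(3)^0 = 1·1 = 1.
  j = 1: C(8,1)·(3)^1 = 8·3 = 24.
  j = 2: C(8,2)·(3)^2 = 28·9 = 252.
  V_q(n, t) = 1 + 24 + 252 = 277.
Step 2: q^n = 4^8 = 65536.
Step 3: Hamming bound ⌊q^n / V_q(n,t)⌋ = ⌊65536/277⌋ = 236.
Step 4: Compare |C| = 66 to 236: satisfied.
The claimed |C| lies below the Hamming bound.


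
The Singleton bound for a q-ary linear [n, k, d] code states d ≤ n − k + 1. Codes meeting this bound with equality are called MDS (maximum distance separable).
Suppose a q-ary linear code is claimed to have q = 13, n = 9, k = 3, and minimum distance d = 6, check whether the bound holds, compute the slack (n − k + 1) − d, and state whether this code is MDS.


Singleton RHS = n − k + 1 = 7, slack = 1, bound satisfied, not MDS.

Singleton bound: d ≤ n − k + 1.
Here n = 9, k = 3, so n − k + 1 = 7.
Given d = 6, check d ≤ 7: YES.
Slack = (n − k + 1) − d = 1.
The code is NOT MDS (slack = 1 > 0).
Description: the claimed parameters are [9, 3, 6]_13; such a code would be non-MDS.


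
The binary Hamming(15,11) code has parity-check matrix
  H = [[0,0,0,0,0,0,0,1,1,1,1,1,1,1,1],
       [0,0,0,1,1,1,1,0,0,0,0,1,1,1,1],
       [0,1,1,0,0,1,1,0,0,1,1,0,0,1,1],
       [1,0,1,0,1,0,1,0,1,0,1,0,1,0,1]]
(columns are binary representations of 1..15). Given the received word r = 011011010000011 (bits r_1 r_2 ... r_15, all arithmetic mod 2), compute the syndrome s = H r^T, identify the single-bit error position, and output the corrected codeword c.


s = (1, 0, 1, 1)^T, error position = 11, corrected codeword c = 011011010010011

Compute s = H r^T mod 2 one row at a time:
  s_1 = 1 + 0 + 0 + 0 + 0 + 0 + 1 + 1 = 3 ≡ 1 (mod 2).
  s_2 = 0 + 1 + 1 + 0 + 0 + 0 + 1 + 1 = 4 ≡ 0 (mod 2).
  s_3 = 1 + 1 + 1 + 0 + 0 + 0 + 1 + 1 = 5 ≡ 1 (mod 2).
  s_4 = 0 + 1 + 1 + 0 + 0 + 0 + 0 + 1 = 3 ≡ 1 (mod 2).
s = (1, 0, 1, 1)^T — this equals column 11 of H (binary 1011), so error is at position 11.
Correct: flip bit 11 of r = 011011010000011 to get c = 011011010010011.
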